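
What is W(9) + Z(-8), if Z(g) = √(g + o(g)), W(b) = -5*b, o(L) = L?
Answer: -45 + 4*I ≈ -45.0 + 4.0*I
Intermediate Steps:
Z(g) = √2*√g (Z(g) = √(g + g) = √(2*g) = √2*√g)
W(9) + Z(-8) = -5*9 + √2*√(-8) = -45 + √2*(2*I*√2) = -45 + 4*I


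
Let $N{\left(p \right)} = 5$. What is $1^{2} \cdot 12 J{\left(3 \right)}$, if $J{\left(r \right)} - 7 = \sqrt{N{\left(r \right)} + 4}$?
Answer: $120$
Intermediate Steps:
$J{\left(r \right)} = 10$ ($J{\left(r \right)} = 7 + \sqrt{5 + 4} = 7 + \sqrt{9} = 7 + 3 = 10$)
$1^{2} \cdot 12 J{\left(3 \right)} = 1^{2} \cdot 12 \cdot 10 = 1 \cdot 12 \cdot 10 = 12 \cdot 10 = 120$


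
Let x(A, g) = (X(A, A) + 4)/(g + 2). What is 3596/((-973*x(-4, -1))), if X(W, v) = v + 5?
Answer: -3596/4865 ≈ -0.73916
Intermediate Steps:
X(W, v) = 5 + v
x(A, g) = (9 + A)/(2 + g) (x(A, g) = ((5 + A) + 4)/(g + 2) = (9 + A)/(2 + g))
3596/((-973*x(-4, -1))) = 3596/((-973*(9 - 4)/(2 - 1))) = 3596/((-973*5/1)) = 3596/((-973*5)) = 3596/(-4865) = 3596*(-1/4865) = -3596/4865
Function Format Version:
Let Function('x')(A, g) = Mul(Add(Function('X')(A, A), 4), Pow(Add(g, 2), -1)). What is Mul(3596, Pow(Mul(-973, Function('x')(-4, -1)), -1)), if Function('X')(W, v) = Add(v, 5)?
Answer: Rational(-3596, 4865) ≈ -0.73916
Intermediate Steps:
Function('X')(W, v) = Add(5, v)
Function('x')(A, g) = Mul(Pow(Add(2, g), -1), Add(9, A)) (Function('x')(A, g) = Mul(Add(Add(5, A), 4), Pow(Add(g, 2), -1)) = Mul(Add(9, A), Pow(Add(2, g), -1)) = Mul(Pow(Add(2, g), -1), Add(9, A)))
Mul(3596, Pow(Mul(-973, Function('x')(-4, -1)), -1)) = Mul(3596, Pow(Mul(-973, Mul(Pow(Add(2, -1), -1), Add(9, -4))), -1)) = Mul(3596, Pow(Mul(-973, Mul(Pow(1, -1), 5)), -1)) = Mul(3596, Pow(Mul(-973, Mul(1, 5)), -1)) = Mul(3596, Pow(Mul(-973, 5), -1)) = Mul(3596, Pow(-4865, -1)) = Mul(3596, Rational(-1, 4865)) = Rational(-3596, 4865)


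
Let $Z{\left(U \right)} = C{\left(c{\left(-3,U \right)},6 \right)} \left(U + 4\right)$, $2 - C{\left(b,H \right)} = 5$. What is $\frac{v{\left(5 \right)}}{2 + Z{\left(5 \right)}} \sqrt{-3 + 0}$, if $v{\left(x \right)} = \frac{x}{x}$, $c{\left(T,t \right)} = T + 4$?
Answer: $- \frac{i \sqrt{3}}{25} \approx - 0.069282 i$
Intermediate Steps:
$c{\left(T,t \right)} = 4 + T$
$v{\left(x \right)} = 1$
$C{\left(b,H \right)} = -3$ ($C{\left(b,H \right)} = 2 - 5 = -3$)
$Z{\left(U \right)} = -12 - 3 U$ ($Z{\left(U \right)} = - 3 \left(U + 4\right) = - 3 \left(4 + U\right) = -12 - 3 U$)
$\frac{v{\left(5 \right)}}{2 + Z{\left(5 \right)}} \sqrt{-3 + 0} = 1 \frac{1}{2 - 27} \sqrt{-3 + 0} = 1 \frac{1}{2 - 27} \sqrt{-3} = 1 \frac{1}{2 - 27} i \sqrt{3} = 1 \frac{1}{-25} i \sqrt{3} = 1 \left(- \frac{1}{25}\right) i \sqrt{3} = - \frac{i \sqrt{3}}{25}$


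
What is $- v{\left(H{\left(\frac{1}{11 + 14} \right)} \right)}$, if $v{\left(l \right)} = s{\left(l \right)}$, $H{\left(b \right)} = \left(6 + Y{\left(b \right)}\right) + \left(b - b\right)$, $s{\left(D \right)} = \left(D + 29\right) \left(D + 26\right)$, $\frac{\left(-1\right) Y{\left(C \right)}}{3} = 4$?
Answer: $-460$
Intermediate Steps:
$Y{\left(C \right)} = -12$ ($Y{\left(C \right)} = \left(-3\right) 4 = -12$)
$s{\left(D \right)} = \left(26 + D\right) \left(29 + D\right)$ ($s{\left(D \right)} = \left(29 + D\right) \left(26 + D\right) = \left(26 + D\right) \left(29 + D\right)$)
$H{\left(b \right)} = -6$ ($H{\left(b \right)} = \left(6 - 12\right) + \left(b - b\right) = -6 + 0 = -6$)
$v{\left(l \right)} = 754 + l^{2} + 55 l$
$- v{\left(H{\left(\frac{1}{11 + 14} \right)} \right)} = - (754 + \left(-6\right)^{2} + 55 \left(-6\right)) = - (754 + 36 - 330) = \left(-1\right) 460 = -460$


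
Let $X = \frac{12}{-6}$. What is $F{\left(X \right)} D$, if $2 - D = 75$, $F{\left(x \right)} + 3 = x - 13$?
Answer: $1314$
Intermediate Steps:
$X = -2$ ($X = 12 \left(- \frac{1}{6}\right) = -2$)
$F{\left(x \right)} = -16 + x$ ($F{\left(x \right)} = -3 + \left(x - 13\right) = -3 + \left(-13 + x\right) = -16 + x$)
$D = -73$ ($D = 2 - 75 = -73$)
$F{\left(X \right)} D = \left(-16 - 2\right) \left(-73\right) = \left(-18\right) \left(-73\right) = 1314$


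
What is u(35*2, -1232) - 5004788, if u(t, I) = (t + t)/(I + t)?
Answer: -415397414/83 ≈ -5.0048e+6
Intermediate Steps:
u(t, I) = 2*t/(I + t) (u(t, I) = (2*t)/(I + t) = 2*t/(I + t))
u(35*2, -1232) - 5004788 = 2*(35*2)/(-1232 + 35*2) - 5004788 = 2*70/(-1232 + 70) - 5004788 = 2*70/(-1162) - 5004788 = 2*70*(-1/1162) - 5004788 = -10/83 - 5004788 = -415397414/83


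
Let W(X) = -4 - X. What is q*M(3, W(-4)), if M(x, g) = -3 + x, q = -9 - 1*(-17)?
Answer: 0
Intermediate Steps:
q = 8 (q = -9 + 17 = 8)
q*M(3, W(-4)) = 8*(-3 + 3) = 8*0 = 0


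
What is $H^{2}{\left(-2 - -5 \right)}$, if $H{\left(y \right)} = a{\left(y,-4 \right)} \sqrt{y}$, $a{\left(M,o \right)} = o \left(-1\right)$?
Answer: $48$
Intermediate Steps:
$a{\left(M,o \right)} = - o$
$H{\left(y \right)} = 4 \sqrt{y}$ ($H{\left(y \right)} = \left(-1\right) \left(-4\right) \sqrt{y} = 4 \sqrt{y}$)
$H^{2}{\left(-2 - -5 \right)} = \left(4 \sqrt{-2 - -5}\right)^{2} = \left(4 \sqrt{-2 + 5}\right)^{2} = \left(4 \sqrt{3}\right)^{2} = 48$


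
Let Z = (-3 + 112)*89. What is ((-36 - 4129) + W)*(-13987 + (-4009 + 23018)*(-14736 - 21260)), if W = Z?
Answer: -3788074160736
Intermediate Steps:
Z = 9701 (Z = 109*89 = 9701)
W = 9701
((-36 - 4129) + W)*(-13987 + (-4009 + 23018)*(-14736 - 21260)) = ((-36 - 4129) + 9701)*(-13987 + (-4009 + 23018)*(-14736 - 21260)) = (-4165 + 9701)*(-13987 + 19009*(-35996)) = 5536*(-13987 - 684247964) = 5536*(-684261951) = -3788074160736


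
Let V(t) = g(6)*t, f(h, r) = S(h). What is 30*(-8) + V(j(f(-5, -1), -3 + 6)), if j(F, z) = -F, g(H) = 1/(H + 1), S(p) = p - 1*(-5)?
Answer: -240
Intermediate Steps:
S(p) = 5 + p (S(p) = p + 5 = 5 + p)
g(H) = 1/(1 + H)
f(h, r) = 5 + h
V(t) = t/7 (V(t) = t/(1 + 6) = t/7)
30*(-8) + V(j(f(-5, -1), -3 + 6)) = 30*(-8) + (-(5 - 5))/7 = -240 + (-1*0)/7 = -240 + (⅐)*0 = -240 + 0 = -240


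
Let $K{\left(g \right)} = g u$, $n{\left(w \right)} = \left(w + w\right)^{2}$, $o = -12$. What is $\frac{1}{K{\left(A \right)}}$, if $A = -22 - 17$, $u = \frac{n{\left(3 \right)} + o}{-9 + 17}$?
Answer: $- \frac{1}{117} \approx -0.008547$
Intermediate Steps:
$n{\left(w \right)} = 4 w^{2}$ ($n{\left(w \right)} = \left(2 w\right)^{2} = 4 w^{2}$)
$u = 3$ ($u = \frac{4 \cdot 3^{2} - 12}{-9 + 17} = \frac{4 \cdot 9 - 12}{8} = \left(36 - 12\right) \frac{1}{8} = 24 \cdot \frac{1}{8} = 3$)
$A = -39$ ($A = -22 - 17 = -39$)
$K{\left(g \right)} = 3 g$ ($K{\left(g \right)} = g 3 = 3 g$)
$\frac{1}{K{\left(A \right)}} = \frac{1}{3 \left(-39\right)} = \frac{1}{-117} = - \frac{1}{117}$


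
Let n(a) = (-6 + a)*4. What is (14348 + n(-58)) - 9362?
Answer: 4730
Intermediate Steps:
n(a) = -24 + 4*a
(14348 + n(-58)) - 9362 = (14348 + (-24 + 4*(-58))) - 9362 = (14348 + (-24 - 232)) - 9362 = (14348 - 256) - 9362 = 14092 - 9362 = 4730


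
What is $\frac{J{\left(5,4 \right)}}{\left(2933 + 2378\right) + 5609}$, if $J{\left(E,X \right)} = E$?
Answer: $\frac{1}{2184} \approx 0.00045788$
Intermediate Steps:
$\frac{J{\left(5,4 \right)}}{\left(2933 + 2378\right) + 5609} = \frac{1}{\left(2933 + 2378\right) + 5609} \cdot 5 = \frac{1}{5311 + 5609} \cdot 5 = \frac{1}{10920} \cdot 5 = \frac{1}{2184}$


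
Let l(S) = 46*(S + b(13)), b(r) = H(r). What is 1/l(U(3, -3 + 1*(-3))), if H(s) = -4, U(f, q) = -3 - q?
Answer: -1/46 ≈ -0.021739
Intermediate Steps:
b(r) = -4
l(S) = -184 + 46*S (l(S) = 46*(S - 4) = 46*(-4 + S) = -184 + 46*S)
1/l(U(3, -3 + 1*(-3))) = 1/(-184 + 46*(-3 - (-3 + 1*(-3)))) = 1/(-184 + 46*(-3 - (-3 - 3))) = 1/(-184 + 46*(-3 - 1*(-6))) = 1/(-184 + 46*(-3 + 6)) = 1/(-184 + 46*3) = 1/(-184 + 138) = 1/(-46) = -1/46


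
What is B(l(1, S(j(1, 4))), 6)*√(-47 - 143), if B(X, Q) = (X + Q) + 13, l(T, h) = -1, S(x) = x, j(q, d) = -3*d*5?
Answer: 18*I*√190 ≈ 248.11*I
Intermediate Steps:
j(q, d) = -15*d
B(X, Q) = 13 + Q + X (B(X, Q) = (Q + X) + 13 = 13 + Q + X)
B(l(1, S(j(1, 4))), 6)*√(-47 - 143) = (13 + 6 - 1)*√(-47 - 143) = 18*√(-190) = 18*(I*√190) = 18*I*√190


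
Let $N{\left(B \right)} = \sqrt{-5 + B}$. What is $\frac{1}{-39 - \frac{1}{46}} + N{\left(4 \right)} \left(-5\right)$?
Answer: $- \frac{46}{1795} - 5 i \approx -0.025627 - 5.0 i$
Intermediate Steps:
$\frac{1}{-39 - \frac{1}{46}} + N{\left(4 \right)} \left(-5\right) = \frac{1}{-39 - \frac{1}{46}} + \sqrt{-5 + 4} \left(-5\right) = \frac{1}{-39 - \frac{1}{46}} + \sqrt{-1} \left(-5\right) = \frac{1}{-39 - \frac{1}{46}} + i \left(-5\right) = \frac{1}{- \frac{1795}{46}} - 5 i = - \frac{46}{1795} - 5 i$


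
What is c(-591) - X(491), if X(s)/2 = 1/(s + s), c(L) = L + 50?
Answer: -265632/491 ≈ -541.00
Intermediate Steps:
c(L) = 50 + L
X(s) = 1/s (X(s) = 2/(s + s) = 2/((2*s)) = 2*(1/(2*s)) = 1/s)
c(-591) - X(491) = (50 - 591) - 1/491 = -541 - 1*1/491 = -541 - 1/491 = -265632/491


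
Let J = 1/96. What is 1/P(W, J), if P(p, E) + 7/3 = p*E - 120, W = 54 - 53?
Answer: -96/11743 ≈ -0.0081751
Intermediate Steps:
J = 1/96 ≈ 0.010417
W = 1
P(p, E) = -367/3 + E*p (P(p, E) = -7/3 + (p*E - 120) = -7/3 + (E*p - 120) = -7/3 + (-120 + E*p) = -367/3 + E*p)
1/P(W, J) = 1/(-367/3 + (1/96)*1) = 1/(-367/3 + 1/96) = 1/(-11743/96) = -96/11743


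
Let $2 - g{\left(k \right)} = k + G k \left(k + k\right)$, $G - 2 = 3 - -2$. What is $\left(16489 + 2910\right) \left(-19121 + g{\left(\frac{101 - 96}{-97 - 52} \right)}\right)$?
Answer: $- \frac{8234109705076}{22201} \approx -3.7089 \cdot 10^{8}$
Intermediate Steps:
$G = 7$ ($G = 2 + \left(3 - -2\right) = 2 + \left(3 + 2\right) = 2 + 5 = 7$)
$g{\left(k \right)} = 2 - k - 14 k^{2}$ ($g{\left(k \right)} = 2 - \left(k + 7 k \left(k + k\right)\right) = 2 - \left(k + 7 k 2 k\right) = 2 - \left(k + 7 \cdot 2 k^{2}\right) = 2 - \left(k + 14 k^{2}\right) = 2 - k - 14 k^{2}$)
$\left(16489 + 2910\right) \left(-19121 + g{\left(\frac{101 - 96}{-97 - 52} \right)}\right) = \left(16489 + 2910\right) \left(-19121 - \left(-2 + 14 \frac{\left(101 - 96\right)^{2}}{\left(-97 - 52\right)^{2}} + \frac{101 - 96}{-97 - 52}\right)\right) = 19399 \left(-19121 - \left(-2 - \frac{5}{149} + \frac{350}{22201}\right)\right) = 19399 \left(-19121 - \left(- \frac{303}{149} + \frac{350}{22201}\right)\right) = 19399 \left(-19121 + \left(2 + \frac{5}{149} - \frac{350}{22201}\right)\right) = 19399 \left(-19121 + \frac{44797}{22201}\right) = 19399 \left(- \frac{424460524}{22201}\right) = - \frac{8234109705076}{22201}$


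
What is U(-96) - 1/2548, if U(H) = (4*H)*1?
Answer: -978433/2548 ≈ -384.00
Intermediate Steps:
U(H) = 4*H
U(-96) - 1/2548 = 4*(-96) - 1/2548 = -384 - 1*1/2548 = -384 - 1/2548 = -978433/2548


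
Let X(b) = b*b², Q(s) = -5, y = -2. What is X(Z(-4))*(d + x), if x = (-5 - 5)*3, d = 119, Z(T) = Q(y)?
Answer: -11125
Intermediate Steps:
Z(T) = -5
x = -30 (x = -10*3 = -30)
X(b) = b³
X(Z(-4))*(d + x) = (-5)³*(119 - 30) = -125*89 = -11125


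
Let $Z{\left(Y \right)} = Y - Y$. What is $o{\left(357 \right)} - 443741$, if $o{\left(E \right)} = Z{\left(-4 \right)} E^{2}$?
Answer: $-443741$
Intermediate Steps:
$Z{\left(Y \right)} = 0$
$o{\left(E \right)} = 0$ ($o{\left(E \right)} = 0 E^{2} = 0$)
$o{\left(357 \right)} - 443741 = 0 - 443741 = -443741$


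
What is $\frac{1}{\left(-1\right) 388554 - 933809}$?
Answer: $- \frac{1}{1322363} \approx -7.5622 \cdot 10^{-7}$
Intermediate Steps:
$\frac{1}{\left(-1\right) 388554 - 933809} = \frac{1}{-388554 - 933809} = \frac{1}{-1322363} = - \frac{1}{1322363}$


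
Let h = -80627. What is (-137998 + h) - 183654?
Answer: -402279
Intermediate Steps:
(-137998 + h) - 183654 = (-137998 - 80627) - 183654 = -218625 - 183654 = -402279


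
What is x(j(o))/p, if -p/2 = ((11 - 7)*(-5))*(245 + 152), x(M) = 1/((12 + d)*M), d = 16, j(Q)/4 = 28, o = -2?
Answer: 1/49799680 ≈ 2.0080e-8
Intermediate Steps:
j(Q) = 112 (j(Q) = 4*28 = 112)
x(M) = 1/(28*M) (x(M) = 1/((12 + 16)*M) = 1/(28*M))
p = 15880 (p = -2*(11 - 7)*(-5)*(245 + 152) = -2*4*(-5)*397 = -(-40)*397 = -2*(-7940) = 15880)
x(j(o))/p = ((1/28)/112)/15880 = ((1/28)*(1/112))*(1/15880) = (1/3136)*(1/15880) = 1/49799680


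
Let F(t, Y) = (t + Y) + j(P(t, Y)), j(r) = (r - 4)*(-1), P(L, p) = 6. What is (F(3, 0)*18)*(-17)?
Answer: -306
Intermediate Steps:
j(r) = 4 - r (j(r) = (-4 + r)*(-1) = 4 - r)
F(t, Y) = -2 + Y + t (F(t, Y) = (t + Y) + (4 - 1*6) = (Y + t) + (4 - 6) = (Y + t) - 2 = -2 + Y + t)
(F(3, 0)*18)*(-17) = ((-2 + 0 + 3)*18)*(-17) = (1*18)*(-17) = 18*(-17) = -306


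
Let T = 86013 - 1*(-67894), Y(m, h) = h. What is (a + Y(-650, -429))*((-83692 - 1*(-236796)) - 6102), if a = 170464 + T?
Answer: 47620121884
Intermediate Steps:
T = 153907 (T = 86013 + 67894 = 153907)
a = 324371 (a = 170464 + 153907 = 324371)
(a + Y(-650, -429))*((-83692 - 1*(-236796)) - 6102) = (324371 - 429)*((-83692 - 1*(-236796)) - 6102) = 323942*((-83692 + 236796) - 6102) = 323942*(153104 - 6102) = 323942*147002 = 47620121884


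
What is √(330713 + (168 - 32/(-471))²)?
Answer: √79632008233/471 ≈ 599.13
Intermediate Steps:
√(330713 + (168 - 32/(-471))²) = √(330713 + (168 - 32*(-1/471))²) = √(330713 + (168 + 32/471)²) = √(330713 + (79160/471)²) = √(330713 + 6266305600/221841) = √(79632008233/221841) = √79632008233/471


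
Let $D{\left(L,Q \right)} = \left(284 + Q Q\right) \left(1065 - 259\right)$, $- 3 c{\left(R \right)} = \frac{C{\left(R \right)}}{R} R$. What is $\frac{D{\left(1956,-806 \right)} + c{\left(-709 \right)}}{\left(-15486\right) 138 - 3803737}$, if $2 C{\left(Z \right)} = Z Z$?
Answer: $- \frac{3142510439}{35644830} \approx -88.162$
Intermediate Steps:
$C{\left(Z \right)} = \frac{Z^{2}}{2}$ ($C{\left(Z \right)} = \frac{Z Z}{2} = \frac{Z^{2}}{2}$)
$c{\left(R \right)} = - \frac{R^{2}}{6}$ ($c{\left(R \right)} = - \frac{\frac{\frac{1}{2} R^{2}}{R} R}{3} = - \frac{\frac{R}{2} R}{3} = - \frac{\frac{1}{2} R^{2}}{3} = - \frac{R^{2}}{6}$)
$D{\left(L,Q \right)} = 228904 + 806 Q^{2}$ ($D{\left(L,Q \right)} = \left(284 + Q^{2}\right) 806 = 228904 + 806 Q^{2}$)
$\frac{D{\left(1956,-806 \right)} + c{\left(-709 \right)}}{\left(-15486\right) 138 - 3803737} = \frac{\left(228904 + 806 \left(-806\right)^{2}\right) - \frac{\left(-709\right)^{2}}{6}}{\left(-15486\right) 138 - 3803737} = \frac{\left(228904 + 806 \cdot 649636\right) - \frac{502681}{6}}{-2137068 - 3803737} = \frac{\left(228904 + 523606616\right) - \frac{502681}{6}}{-5940805} = \left(523835520 - \frac{502681}{6}\right) \left(- \frac{1}{5940805}\right) = \frac{3142510439}{6} \left(- \frac{1}{5940805}\right) = - \frac{3142510439}{35644830}$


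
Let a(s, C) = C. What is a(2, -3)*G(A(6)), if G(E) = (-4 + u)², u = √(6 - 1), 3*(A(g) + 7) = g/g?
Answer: -63 + 24*√5 ≈ -9.3344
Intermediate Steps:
A(g) = -20/3 (A(g) = -7 + (g/g)/3 = -7 + (⅓)*1 = -7 + ⅓ = -20/3)
u = √5 ≈ 2.2361
G(E) = (-4 + √5)²
a(2, -3)*G(A(6)) = -3*(4 - √5)²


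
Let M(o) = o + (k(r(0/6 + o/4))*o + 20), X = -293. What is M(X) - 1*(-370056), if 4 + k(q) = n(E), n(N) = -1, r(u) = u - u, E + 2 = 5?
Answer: 371248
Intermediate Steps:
E = 3 (E = -2 + 5 = 3)
r(u) = 0
k(q) = -5 (k(q) = -4 - 1 = -5)
M(o) = 20 - 4*o (M(o) = o + (-5*o + 20) = o + (20 - 5*o) = 20 - 4*o)
M(X) - 1*(-370056) = (20 - 4*(-293)) - 1*(-370056) = (20 + 1172) + 370056 = 1192 + 370056 = 371248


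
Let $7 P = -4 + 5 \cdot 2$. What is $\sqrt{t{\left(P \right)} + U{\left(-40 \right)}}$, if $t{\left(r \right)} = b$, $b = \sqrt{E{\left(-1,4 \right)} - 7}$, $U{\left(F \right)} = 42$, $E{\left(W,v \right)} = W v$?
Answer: $\sqrt{42 + i \sqrt{11}} \approx 6.4858 + 0.25568 i$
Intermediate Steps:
$P = \frac{6}{7}$ ($P = \frac{-4 + 5 \cdot 2}{7} = \frac{-4 + 10}{7} = \frac{1}{7} \cdot 6 = \frac{6}{7} \approx 0.85714$)
$b = i \sqrt{11}$ ($b = \sqrt{\left(-1\right) 4 - 7} = \sqrt{-4 - 7} = \sqrt{-11} = i \sqrt{11} \approx 3.3166 i$)
$t{\left(r \right)} = i \sqrt{11}$
$\sqrt{t{\left(P \right)} + U{\left(-40 \right)}} = \sqrt{i \sqrt{11} + 42} = \sqrt{42 + i \sqrt{11}}$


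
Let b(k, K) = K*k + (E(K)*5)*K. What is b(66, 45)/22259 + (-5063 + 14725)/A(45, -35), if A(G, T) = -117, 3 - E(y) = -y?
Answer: -213455368/2604303 ≈ -81.963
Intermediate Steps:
E(y) = 3 + y (E(y) = 3 - (-1)*y = 3 + y)
b(k, K) = K*k + K*(15 + 5*K) (b(k, K) = K*k + ((3 + K)*5)*K = K*k + (15 + 5*K)*K = K*k + K*(15 + 5*K))
b(66, 45)/22259 + (-5063 + 14725)/A(45, -35) = (45*(15 + 66 + 5*45))/22259 + (-5063 + 14725)/(-117) = (45*(15 + 66 + 225))*(1/22259) + 9662*(-1/117) = (45*306)*(1/22259) - 9662/117 = 13770*(1/22259) - 9662/117 = 13770/22259 - 9662/117 = -213455368/2604303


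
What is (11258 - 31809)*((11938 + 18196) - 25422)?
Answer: -96836312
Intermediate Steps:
(11258 - 31809)*((11938 + 18196) - 25422) = -20551*(30134 - 25422) = -20551*4712 = -96836312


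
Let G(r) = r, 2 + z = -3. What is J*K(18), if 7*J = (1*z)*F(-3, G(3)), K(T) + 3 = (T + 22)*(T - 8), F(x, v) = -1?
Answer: 1985/7 ≈ 283.57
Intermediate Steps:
z = -5 (z = -2 - 3 = -5)
K(T) = -3 + (-8 + T)*(22 + T) (K(T) = -3 + (T + 22)*(T - 8) = -3 + (22 + T)*(-8 + T) = -3 + (-8 + T)*(22 + T))
J = 5/7 (J = ((1*(-5))*(-1))/7 = (-5*(-1))/7 = (1/7)*5 = 5/7 ≈ 0.71429)
J*K(18) = 5*(-179 + 18**2 + 14*18)/7 = 5*(-179 + 324 + 252)/7 = (5/7)*397 = 1985/7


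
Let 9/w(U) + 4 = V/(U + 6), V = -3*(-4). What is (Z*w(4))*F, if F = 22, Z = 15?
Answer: -7425/7 ≈ -1060.7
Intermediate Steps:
V = 12
w(U) = 9/(-4 + 12/(6 + U)) (w(U) = 9/(-4 + 12/(U + 6)) = 9/(-4 + 12/(6 + U)))
(Z*w(4))*F = (15*(9*(-6 - 1*4)/(4*(3 + 4))))*22 = (15*((9/4)*(-6 - 4)/7))*22 = (15*((9/4)*(⅐)*(-10)))*22 = (15*(-45/14))*22 = -675/14*22 = -7425/7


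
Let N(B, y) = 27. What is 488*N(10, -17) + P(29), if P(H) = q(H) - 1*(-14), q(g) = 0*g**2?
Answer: 13190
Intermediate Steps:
q(g) = 0
P(H) = 14 (P(H) = 0 - 1*(-14) = 0 + 14 = 14)
488*N(10, -17) + P(29) = 488*27 + 14 = 13176 + 14 = 13190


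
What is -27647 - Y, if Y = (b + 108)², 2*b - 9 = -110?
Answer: -123813/4 ≈ -30953.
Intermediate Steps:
b = -101/2 (b = 9/2 + (½)*(-110) = 9/2 - 55 = -101/2 ≈ -50.500)
Y = 13225/4 (Y = (-101/2 + 108)² = (115/2)² = 13225/4 ≈ 3306.3)
-27647 - Y = -27647 - 1*13225/4 = -27647 - 13225/4 = -123813/4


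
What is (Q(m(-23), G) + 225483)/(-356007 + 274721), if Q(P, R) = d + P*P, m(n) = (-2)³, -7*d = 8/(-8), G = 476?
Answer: -789415/284501 ≈ -2.7747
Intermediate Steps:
d = ⅐ (d = -8/(7*(-8)) = -8*(-1)/(7*8) = -⅐*(-1) = ⅐ ≈ 0.14286)
m(n) = -8
Q(P, R) = ⅐ + P² (Q(P, R) = ⅐ + P*P = ⅐ + P²)
(Q(m(-23), G) + 225483)/(-356007 + 274721) = ((⅐ + (-8)²) + 225483)/(-356007 + 274721) = ((⅐ + 64) + 225483)/(-81286) = (449/7 + 225483)*(-1/81286) = (1578830/7)*(-1/81286) = -789415/284501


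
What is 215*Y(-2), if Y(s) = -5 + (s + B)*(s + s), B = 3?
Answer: -1935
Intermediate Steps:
Y(s) = -5 + 2*s*(3 + s) (Y(s) = -5 + (s + 3)*(s + s) = -5 + (3 + s)*(2*s) = -5 + 2*s*(3 + s))
215*Y(-2) = 215*(-5 + 2*(-2)² + 6*(-2)) = 215*(-5 + 2*4 - 12) = 215*(-5 + 8 - 12) = 215*(-9) = -1935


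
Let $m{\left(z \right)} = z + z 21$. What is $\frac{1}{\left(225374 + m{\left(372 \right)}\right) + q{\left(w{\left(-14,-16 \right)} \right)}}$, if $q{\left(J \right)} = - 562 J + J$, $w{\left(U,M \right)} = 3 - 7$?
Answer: $\frac{1}{235802} \approx 4.2408 \cdot 10^{-6}$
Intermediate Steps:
$w{\left(U,M \right)} = -4$
$q{\left(J \right)} = - 561 J$
$m{\left(z \right)} = 22 z$ ($m{\left(z \right)} = z + 21 z = 22 z$)
$\frac{1}{\left(225374 + m{\left(372 \right)}\right) + q{\left(w{\left(-14,-16 \right)} \right)}} = \frac{1}{\left(225374 + 22 \cdot 372\right) - -2244} = \frac{1}{\left(225374 + 8184\right) + 2244} = \frac{1}{233558 + 2244} = \frac{1}{235802}$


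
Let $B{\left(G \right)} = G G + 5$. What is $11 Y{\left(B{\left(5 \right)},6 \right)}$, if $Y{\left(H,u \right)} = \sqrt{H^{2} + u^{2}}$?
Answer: $66 \sqrt{26} \approx 336.54$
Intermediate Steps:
$B{\left(G \right)} = 5 + G^{2}$ ($B{\left(G \right)} = G^{2} + 5 = 5 + G^{2}$)
$11 Y{\left(B{\left(5 \right)},6 \right)} = 11 \sqrt{\left(5 + 5^{2}\right)^{2} + 6^{2}} = 11 \sqrt{\left(5 + 25\right)^{2} + 36} = 11 \sqrt{30^{2} + 36} = 11 \sqrt{900 + 36} = 11 \sqrt{936} = 11 \cdot 6 \sqrt{26} = 66 \sqrt{26}$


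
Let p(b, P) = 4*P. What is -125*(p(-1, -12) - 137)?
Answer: 23125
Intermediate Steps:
-125*(p(-1, -12) - 137) = -125*(4*(-12) - 137) = -125*(-48 - 137) = -125*(-185) = 23125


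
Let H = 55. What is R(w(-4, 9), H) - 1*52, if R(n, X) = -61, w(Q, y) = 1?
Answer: -113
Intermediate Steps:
R(w(-4, 9), H) - 1*52 = -61 - 1*52 = -61 - 52 = -113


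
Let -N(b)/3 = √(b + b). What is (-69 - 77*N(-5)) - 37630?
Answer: -37699 + 231*I*√10 ≈ -37699.0 + 730.49*I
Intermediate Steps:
N(b) = -3*√2*√b (N(b) = -3*√(b + b) = -3*√2*√b)
(-69 - 77*N(-5)) - 37630 = (-69 - (-231)*√2*√(-5)) - 37630 = (-69 - (-231)*√2*I*√5) - 37630 = (-69 - (-231)*I*√10) - 37630 = (-69 + 231*I*√10) - 37630 = -37699 + 231*I*√10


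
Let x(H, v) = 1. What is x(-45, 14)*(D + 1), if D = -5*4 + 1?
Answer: -18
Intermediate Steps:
D = -19 (D = -20 + 1 = -19)
x(-45, 14)*(D + 1) = 1*(-19 + 1) = 1*(-18) = -18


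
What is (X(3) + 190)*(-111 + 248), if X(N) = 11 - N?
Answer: 27126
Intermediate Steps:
(X(3) + 190)*(-111 + 248) = ((11 - 1*3) + 190)*(-111 + 248) = ((11 - 3) + 190)*137 = (8 + 190)*137 = 198*137 = 27126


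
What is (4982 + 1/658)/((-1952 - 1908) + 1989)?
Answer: -3278157/1231118 ≈ -2.6627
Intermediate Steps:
(4982 + 1/658)/((-1952 - 1908) + 1989) = (4982 + 1/658)/(-3860 + 1989) = (3278157/658)/(-1871) = (3278157/658)*(-1/1871) = -3278157/1231118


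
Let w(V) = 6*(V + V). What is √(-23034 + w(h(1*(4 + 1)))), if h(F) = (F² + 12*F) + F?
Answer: I*√21954 ≈ 148.17*I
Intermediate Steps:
h(F) = F² + 13*F
w(V) = 12*V (w(V) = 6*(2*V) = 12*V)
√(-23034 + w(h(1*(4 + 1)))) = √(-23034 + 12*((1*(4 + 1))*(13 + 1*(4 + 1)))) = √(-23034 + 12*((1*5)*(13 + 1*5))) = √(-23034 + 12*(5*(13 + 5))) = √(-23034 + 12*(5*18)) = √(-23034 + 12*90) = √(-23034 + 1080) = √(-21954) = I*√21954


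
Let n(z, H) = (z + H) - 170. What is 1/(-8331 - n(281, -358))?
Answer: -1/8084 ≈ -0.00012370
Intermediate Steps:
n(z, H) = -170 + H + z (n(z, H) = (H + z) - 170 = -170 + H + z)
1/(-8331 - n(281, -358)) = 1/(-8331 - (-170 - 358 + 281)) = 1/(-8331 - 1*(-247)) = 1/(-8331 + 247) = 1/(-8084) = -1/8084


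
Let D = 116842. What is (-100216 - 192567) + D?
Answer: -175941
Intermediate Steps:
(-100216 - 192567) + D = (-100216 - 192567) + 116842 = -292783 + 116842 = -175941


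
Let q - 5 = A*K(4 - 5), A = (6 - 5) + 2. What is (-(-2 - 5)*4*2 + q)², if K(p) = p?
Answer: 3364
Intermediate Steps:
A = 3 (A = 1 + 2 = 3)
q = 2 (q = 5 + 3*(4 - 5) = 5 + 3*(-1) = 5 - 3 = 2)
(-(-2 - 5)*4*2 + q)² = (-(-2 - 5)*4*2 + 2)² = (-(-7)*4*2 + 2)² = (-1*(-28)*2 + 2)² = (28*2 + 2)² = (56 + 2)² = 58² = 3364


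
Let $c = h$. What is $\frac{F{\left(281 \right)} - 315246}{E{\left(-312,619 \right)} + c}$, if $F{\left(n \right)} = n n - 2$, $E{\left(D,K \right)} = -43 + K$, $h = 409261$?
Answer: $- \frac{236287}{409837} \approx -0.57654$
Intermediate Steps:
$c = 409261$
$F{\left(n \right)} = -2 + n^{2}$ ($F{\left(n \right)} = n^{2} - 2 = -2 + n^{2}$)
$\frac{F{\left(281 \right)} - 315246}{E{\left(-312,619 \right)} + c} = \frac{\left(-2 + 281^{2}\right) - 315246}{\left(-43 + 619\right) + 409261} = \frac{\left(-2 + 78961\right) - 315246}{576 + 409261} = \frac{78959 - 315246}{409837} = \left(-236287\right) \frac{1}{409837} = - \frac{236287}{409837}$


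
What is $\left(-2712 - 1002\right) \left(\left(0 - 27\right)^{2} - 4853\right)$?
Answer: $15316536$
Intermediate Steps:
$\left(-2712 - 1002\right) \left(\left(0 - 27\right)^{2} - 4853\right) = - 3714 \left(\left(-27\right)^{2} - 4853\right) = - 3714 \left(729 - 4853\right) = \left(-3714\right) \left(-4124\right) = 15316536$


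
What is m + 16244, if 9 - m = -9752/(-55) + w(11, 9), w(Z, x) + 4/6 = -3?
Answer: 2653094/165 ≈ 16079.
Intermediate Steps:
w(Z, x) = -11/3 (w(Z, x) = -⅔ - 3 = -11/3)
m = -27166/165 (m = 9 - (-9752/(-55) - 11/3) = 9 - (-9752*(-1)/55 - 11/3) = 9 - (-92*(-106/55) - 11/3) = 9 - (9752/55 - 11/3) = 9 - 1*28651/165 = 9 - 28651/165 = -27166/165 ≈ -164.64)
m + 16244 = -27166/165 + 16244 = 2653094/165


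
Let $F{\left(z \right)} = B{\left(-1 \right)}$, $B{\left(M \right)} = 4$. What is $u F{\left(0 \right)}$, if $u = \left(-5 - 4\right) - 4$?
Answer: $-52$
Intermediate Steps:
$u = -13$ ($u = -9 - 4 = -13$)
$F{\left(z \right)} = 4$
$u F{\left(0 \right)} = \left(-13\right) 4 = -52$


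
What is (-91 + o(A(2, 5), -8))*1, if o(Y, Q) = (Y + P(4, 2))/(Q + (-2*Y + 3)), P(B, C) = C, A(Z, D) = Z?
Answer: -823/9 ≈ -91.444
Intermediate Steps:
o(Y, Q) = (2 + Y)/(3 + Q - 2*Y) (o(Y, Q) = (Y + 2)/(Q + (-2*Y + 3)) = (2 + Y)/(Q + (3 - 2*Y)) = (2 + Y)/(3 + Q - 2*Y))
(-91 + o(A(2, 5), -8))*1 = (-91 + (2 + 2)/(3 - 8 - 2*2))*1 = (-91 + 4/(3 - 8 - 4))*1 = (-91 + 4/(-9))*1 = (-91 - 1/9*4)*1 = (-91 - 4/9)*1 = -823/9*1 = -823/9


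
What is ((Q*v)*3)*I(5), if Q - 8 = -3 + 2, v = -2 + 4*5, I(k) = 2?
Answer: 756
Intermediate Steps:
v = 18 (v = -2 + 20 = 18)
Q = 7 (Q = 8 + (-3 + 2) = 8 - 1 = 7)
((Q*v)*3)*I(5) = ((7*18)*3)*2 = (126*3)*2 = 378*2 = 756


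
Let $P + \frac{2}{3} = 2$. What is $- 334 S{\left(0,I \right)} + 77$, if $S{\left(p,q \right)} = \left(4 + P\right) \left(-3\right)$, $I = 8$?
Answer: $5421$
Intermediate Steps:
$P = \frac{4}{3}$ ($P = - \frac{2}{3} + 2 = \frac{4}{3} \approx 1.3333$)
$S{\left(p,q \right)} = -16$ ($S{\left(p,q \right)} = \left(4 + \frac{4}{3}\right) \left(-3\right) = \frac{16}{3} \left(-3\right) = -16$)
$- 334 S{\left(0,I \right)} + 77 = \left(-334\right) \left(-16\right) + 77 = 5344 + 77 = 5421$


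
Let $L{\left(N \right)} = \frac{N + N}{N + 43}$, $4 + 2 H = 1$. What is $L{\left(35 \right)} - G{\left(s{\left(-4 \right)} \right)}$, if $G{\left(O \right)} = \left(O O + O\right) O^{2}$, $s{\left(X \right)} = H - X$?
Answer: $- \frac{33565}{624} \approx -53.79$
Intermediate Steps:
$H = - \frac{3}{2}$ ($H = -2 + \frac{1}{2} \cdot 1 = -2 + \frac{1}{2} = - \frac{3}{2} \approx -1.5$)
$s{\left(X \right)} = - \frac{3}{2} - X$
$L{\left(N \right)} = \frac{2 N}{43 + N}$
$G{\left(O \right)} = O^{2} \left(O + O^{2}\right)$ ($G{\left(O \right)} = \left(O^{2} + O\right) O^{2} = \left(O + O^{2}\right) O^{2} = O^{2} \left(O + O^{2}\right)$)
$L{\left(35 \right)} - G{\left(s{\left(-4 \right)} \right)} = 2 \cdot 35 \frac{1}{43 + 35} - \left(- \frac{3}{2} - -4\right)^{3} \left(1 - - \frac{5}{2}\right) = 2 \cdot 35 \cdot \frac{1}{78} - \left(- \frac{3}{2} + 4\right)^{3} \left(1 + \left(- \frac{3}{2} + 4\right)\right) = 2 \cdot 35 \cdot \frac{1}{78} - \left(\frac{5}{2}\right)^{3} \left(1 + \frac{5}{2}\right) = \frac{35}{39} - \frac{125}{8} \cdot \frac{7}{2} = \frac{35}{39} - \frac{875}{16} = - \frac{33565}{624}$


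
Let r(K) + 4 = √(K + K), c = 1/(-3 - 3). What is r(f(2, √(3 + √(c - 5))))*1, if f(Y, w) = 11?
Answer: -4 + √22 ≈ 0.69042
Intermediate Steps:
c = -⅙ (c = 1/(-6) = -⅙ ≈ -0.16667)
r(K) = -4 + √2*√K (r(K) = -4 + √(K + K) = -4 + √(2*K) = -4 + √2*√K)
r(f(2, √(3 + √(c - 5))))*1 = (-4 + √2*√11)*1 = (-4 + √22)*1 = -4 + √22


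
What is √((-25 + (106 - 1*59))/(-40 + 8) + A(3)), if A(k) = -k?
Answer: I*√59/4 ≈ 1.9203*I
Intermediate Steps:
√((-25 + (106 - 1*59))/(-40 + 8) + A(3)) = √((-25 + (106 - 1*59))/(-40 + 8) - 1*3) = √((-25 + (106 - 59))/(-32) - 3) = √((-25 + 47)*(-1/32) - 3) = √(22*(-1/32) - 3) = √(-11/16 - 3) = √(-59/16) = I*√59/4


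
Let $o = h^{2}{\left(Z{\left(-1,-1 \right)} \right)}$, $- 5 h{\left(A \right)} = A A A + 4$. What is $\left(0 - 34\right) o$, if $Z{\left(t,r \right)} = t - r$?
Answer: $- \frac{544}{25} \approx -21.76$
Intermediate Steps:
$h{\left(A \right)} = - \frac{4}{5} - \frac{A^{3}}{5}$ ($h{\left(A \right)} = - \frac{A A A + 4}{5} = - \frac{A^{2} A + 4}{5} = - \frac{A^{3} + 4}{5} = - \frac{4 + A^{3}}{5} = - \frac{4}{5} - \frac{A^{3}}{5}$)
$o = \frac{16}{25}$ ($o = \left(- \frac{4}{5} - \frac{\left(-1 - -1\right)^{3}}{5}\right)^{2} = \left(- \frac{4}{5} - \frac{\left(-1 + 1\right)^{3}}{5}\right)^{2} = \left(- \frac{4}{5} - \frac{0^{3}}{5}\right)^{2} = \left(- \frac{4}{5} - 0\right)^{2} = \left(- \frac{4}{5} + 0\right)^{2} = \left(- \frac{4}{5}\right)^{2} = \frac{16}{25} \approx 0.64$)
$\left(0 - 34\right) o = \left(0 - 34\right) \frac{16}{25} = \left(-34\right) \frac{16}{25} = - \frac{544}{25}$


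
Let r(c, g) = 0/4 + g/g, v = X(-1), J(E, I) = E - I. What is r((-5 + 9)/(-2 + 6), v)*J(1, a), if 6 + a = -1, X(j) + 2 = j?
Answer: 8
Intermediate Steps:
X(j) = -2 + j
a = -7 (a = -6 - 1 = -7)
v = -3 (v = -2 - 1 = -3)
r(c, g) = 1 (r(c, g) = 0*(1/4) + 1 = 0 + 1 = 1)
r((-5 + 9)/(-2 + 6), v)*J(1, a) = 1*(1 - 1*(-7)) = 1*(1 + 7) = 1*8 = 8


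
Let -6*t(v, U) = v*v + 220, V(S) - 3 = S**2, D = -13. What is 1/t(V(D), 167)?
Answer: -3/14902 ≈ -0.00020132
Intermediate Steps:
V(S) = 3 + S**2
t(v, U) = -110/3 - v**2/6 (t(v, U) = -(v*v + 220)/6 = -(v**2 + 220)/6 = -(220 + v**2)/6 = -110/3 - v**2/6)
1/t(V(D), 167) = 1/(-110/3 - (3 + (-13)**2)**2/6) = 1/(-110/3 - (3 + 169)**2/6) = 1/(-110/3 - 1/6*172**2) = 1/(-110/3 - 1/6*29584) = 1/(-110/3 - 14792/3) = 1/(-14902/3) = -3/14902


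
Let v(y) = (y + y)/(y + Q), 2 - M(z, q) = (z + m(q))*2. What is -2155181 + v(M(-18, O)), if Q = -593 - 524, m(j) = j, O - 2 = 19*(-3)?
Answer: -2088370685/969 ≈ -2.1552e+6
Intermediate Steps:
O = -55 (O = 2 + 19*(-3) = 2 - 57 = -55)
Q = -1117
M(z, q) = 2 - 2*q - 2*z (M(z, q) = 2 - (z + q)*2 = 2 - (q + z)*2 = 2 - (2*q + 2*z) = 2 + (-2*q - 2*z) = 2 - 2*q - 2*z)
v(y) = 2*y/(-1117 + y) (v(y) = (y + y)/(y - 1117) = (2*y)/(-1117 + y) = 2*y/(-1117 + y))
-2155181 + v(M(-18, O)) = -2155181 + 2*(2 - 2*(-55) - 2*(-18))/(-1117 + (2 - 2*(-55) - 2*(-18))) = -2155181 + 2*(2 + 110 + 36)/(-1117 + (2 + 110 + 36)) = -2155181 + 2*148/(-1117 + 148) = -2155181 + 2*148/(-969) = -2155181 + 2*148*(-1/969) = -2155181 - 296/969 = -2088370685/969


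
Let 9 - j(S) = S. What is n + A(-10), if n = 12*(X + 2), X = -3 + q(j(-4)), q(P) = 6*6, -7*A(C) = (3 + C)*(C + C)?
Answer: 400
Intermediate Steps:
A(C) = -2*C*(3 + C)/7 (A(C) = -(3 + C)*(C + C)/7 = -(3 + C)*2*C/7 = -2*C*(3 + C)/7)
j(S) = 9 - S
q(P) = 36
X = 33 (X = -3 + 36 = 33)
n = 420 (n = 12*(33 + 2) = 12*35 = 420)
n + A(-10) = 420 - 2/7*(-10)*(3 - 10) = 420 - 2/7*(-10)*(-7) = 420 - 20 = 400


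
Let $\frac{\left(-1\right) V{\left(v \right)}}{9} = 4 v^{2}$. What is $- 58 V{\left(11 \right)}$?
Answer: $252648$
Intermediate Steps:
$V{\left(v \right)} = - 36 v^{2}$ ($V{\left(v \right)} = - 9 \cdot 4 v^{2} = - 36 v^{2}$)
$- 58 V{\left(11 \right)} = - 58 \left(- 36 \cdot 11^{2}\right) = - 58 \left(\left(-36\right) 121\right) = \left(-58\right) \left(-4356\right) = 252648$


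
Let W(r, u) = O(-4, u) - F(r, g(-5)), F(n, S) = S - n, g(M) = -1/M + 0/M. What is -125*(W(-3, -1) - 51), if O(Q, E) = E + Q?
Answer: 7400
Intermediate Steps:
g(M) = -1/M (g(M) = -1/M + 0 = -1/M)
W(r, u) = -21/5 + r + u (W(r, u) = (u - 4) - (-1/(-5) - r) = (-4 + u) - (-1*(-⅕) - r) = (-4 + u) - (⅕ - r) = (-4 + u) + (-⅕ + r) = -21/5 + r + u)
-125*(W(-3, -1) - 51) = -125*((-21/5 - 3 - 1) - 51) = -125*(-41/5 - 51) = -125*(-296/5) = 7400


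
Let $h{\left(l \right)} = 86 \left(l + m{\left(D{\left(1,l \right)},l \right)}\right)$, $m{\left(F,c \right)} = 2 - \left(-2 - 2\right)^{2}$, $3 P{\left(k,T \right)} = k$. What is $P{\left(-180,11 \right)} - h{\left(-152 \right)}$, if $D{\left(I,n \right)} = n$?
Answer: $14216$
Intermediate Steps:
$P{\left(k,T \right)} = \frac{k}{3}$
$m{\left(F,c \right)} = -14$ ($m{\left(F,c \right)} = 2 - \left(-4\right)^{2} = 2 - 16 = -14$)
$h{\left(l \right)} = -1204 + 86 l$ ($h{\left(l \right)} = 86 \left(l - 14\right) = 86 \left(-14 + l\right) = -1204 + 86 l$)
$P{\left(-180,11 \right)} - h{\left(-152 \right)} = \frac{1}{3} \left(-180\right) - \left(-1204 + 86 \left(-152\right)\right) = -60 - \left(-1204 - 13072\right) = -60 - -14276 = -60 + 14276 = 14216$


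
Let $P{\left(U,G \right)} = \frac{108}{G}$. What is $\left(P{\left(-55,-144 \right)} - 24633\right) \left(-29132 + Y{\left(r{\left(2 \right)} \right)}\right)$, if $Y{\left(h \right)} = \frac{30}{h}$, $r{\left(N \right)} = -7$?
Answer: $\frac{10048303695}{14} \approx 7.1774 \cdot 10^{8}$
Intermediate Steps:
$\left(P{\left(-55,-144 \right)} - 24633\right) \left(-29132 + Y{\left(r{\left(2 \right)} \right)}\right) = \left(\frac{108}{-144} - 24633\right) \left(-29132 + \frac{30}{-7}\right) = \left(108 \left(- \frac{1}{144}\right) - 24633\right) \left(-29132 + 30 \left(- \frac{1}{7}\right)\right) = \left(- \frac{3}{4} - 24633\right) \left(-29132 - \frac{30}{7}\right) = \left(- \frac{98535}{4}\right) \left(- \frac{203954}{7}\right) = \frac{10048303695}{14}$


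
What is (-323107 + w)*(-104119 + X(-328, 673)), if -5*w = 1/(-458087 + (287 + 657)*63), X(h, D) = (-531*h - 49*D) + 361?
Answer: -24105971726470392/1993075 ≈ -1.2095e+10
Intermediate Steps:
X(h, D) = 361 - 531*h - 49*D
w = 1/1993075 (w = -1/(5*(-458087 + (287 + 657)*63)) = -1/(5*(-458087 + 944*63)) = -1/(5*(-458087 + 59472)) = -⅕/(-398615) = -⅕*(-1/398615) = 1/1993075 ≈ 5.0174e-7)
(-323107 + w)*(-104119 + X(-328, 673)) = (-323107 + 1/1993075)*(-104119 + (361 - 531*(-328) - 49*673)) = -643976484024*(-104119 + (361 + 174168 - 32977))/1993075 = -643976484024*(-104119 + 141552)/1993075 = -643976484024/1993075*37433 = -24105971726470392/1993075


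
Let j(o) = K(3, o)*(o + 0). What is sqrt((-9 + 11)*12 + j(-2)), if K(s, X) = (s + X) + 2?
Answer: 3*sqrt(2) ≈ 4.2426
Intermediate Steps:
K(s, X) = 2 + X + s (K(s, X) = (X + s) + 2 = 2 + X + s)
j(o) = o*(5 + o) (j(o) = (2 + o + 3)*(o + 0) = (5 + o)*o = o*(5 + o))
sqrt((-9 + 11)*12 + j(-2)) = sqrt((-9 + 11)*12 - 2*(5 - 2)) = sqrt(2*12 - 2*3) = sqrt(24 - 6) = sqrt(18) = 3*sqrt(2)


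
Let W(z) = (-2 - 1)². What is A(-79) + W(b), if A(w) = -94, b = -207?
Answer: -85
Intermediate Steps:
W(z) = 9 (W(z) = (-3)² = 9)
A(-79) + W(b) = -94 + 9 = -85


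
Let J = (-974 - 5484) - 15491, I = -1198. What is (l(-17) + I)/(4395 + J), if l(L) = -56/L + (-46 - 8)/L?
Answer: 10128/149209 ≈ 0.067878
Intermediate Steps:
l(L) = -110/L (l(L) = -56/L - 54/L = -110/L)
J = -21949 (J = -6458 - 15491 = -21949)
(l(-17) + I)/(4395 + J) = (-110/(-17) - 1198)/(4395 - 21949) = (-110*(-1/17) - 1198)/(-17554) = (110/17 - 1198)*(-1/17554) = -20256/17*(-1/17554) = 10128/149209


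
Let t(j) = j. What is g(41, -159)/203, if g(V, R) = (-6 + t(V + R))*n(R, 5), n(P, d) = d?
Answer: -620/203 ≈ -3.0542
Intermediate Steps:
g(V, R) = -30 + 5*R + 5*V (g(V, R) = (-6 + (V + R))*5 = (-6 + (R + V))*5 = (-6 + R + V)*5 = -30 + 5*R + 5*V)
g(41, -159)/203 = (-30 + 5*(-159) + 5*41)/203 = (-30 - 795 + 205)*(1/203) = -620*1/203 = -620/203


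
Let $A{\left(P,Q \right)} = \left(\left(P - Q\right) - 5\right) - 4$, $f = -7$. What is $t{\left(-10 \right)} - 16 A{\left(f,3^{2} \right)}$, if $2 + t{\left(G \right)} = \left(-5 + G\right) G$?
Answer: $548$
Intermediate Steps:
$t{\left(G \right)} = -2 + G \left(-5 + G\right)$ ($t{\left(G \right)} = -2 + \left(-5 + G\right) G = -2 + G \left(-5 + G\right)$)
$A{\left(P,Q \right)} = -9 + P - Q$ ($A{\left(P,Q \right)} = \left(-5 + P - Q\right) - 4 = -9 + P - Q$)
$t{\left(-10 \right)} - 16 A{\left(f,3^{2} \right)} = \left(-2 + \left(-10\right)^{2} - -50\right) - 16 \left(-9 - 7 - 3^{2}\right) = \left(-2 + 100 + 50\right) - 16 \left(-9 - 7 - 9\right) = 148 - 16 \left(-9 - 7 - 9\right) = 148 - -400 = 148 + 400 = 548$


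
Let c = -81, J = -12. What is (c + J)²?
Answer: 8649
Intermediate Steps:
(c + J)² = (-81 - 12)² = (-93)² = 8649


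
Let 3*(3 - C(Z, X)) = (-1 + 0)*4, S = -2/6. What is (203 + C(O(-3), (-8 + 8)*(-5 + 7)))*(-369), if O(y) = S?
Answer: -76506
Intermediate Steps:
S = -⅓ (S = -2*⅙ = -⅓ ≈ -0.33333)
O(y) = -⅓
C(Z, X) = 13/3 (C(Z, X) = 3 - (-1 + 0)*4/3 = 3 - (-1)*4/3 = 3 - ⅓*(-4) = 3 + 4/3 = 13/3)
(203 + C(O(-3), (-8 + 8)*(-5 + 7)))*(-369) = (203 + 13/3)*(-369) = (622/3)*(-369) = -76506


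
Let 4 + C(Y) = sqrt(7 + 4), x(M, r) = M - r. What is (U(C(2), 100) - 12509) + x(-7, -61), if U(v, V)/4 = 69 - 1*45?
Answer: -12359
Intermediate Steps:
C(Y) = -4 + sqrt(11) (C(Y) = -4 + sqrt(7 + 4) = -4 + sqrt(11))
U(v, V) = 96 (U(v, V) = 4*(69 - 1*45) = 4*(69 - 45) = 4*24 = 96)
(U(C(2), 100) - 12509) + x(-7, -61) = (96 - 12509) + (-7 - 1*(-61)) = -12413 + (-7 + 61) = -12413 + 54 = -12359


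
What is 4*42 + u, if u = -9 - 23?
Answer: 136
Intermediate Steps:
u = -32
4*42 + u = 4*42 - 32 = 168 - 32 = 136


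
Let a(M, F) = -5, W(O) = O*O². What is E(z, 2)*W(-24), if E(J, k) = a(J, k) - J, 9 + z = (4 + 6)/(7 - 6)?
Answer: 82944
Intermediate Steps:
z = 1 (z = -9 + (4 + 6)/(7 - 6) = -9 + 10/1 = -9 + 10*1 = -9 + 10 = 1)
W(O) = O³
E(J, k) = -5 - J
E(z, 2)*W(-24) = (-5 - 1*1)*(-24)³ = (-5 - 1)*(-13824) = -6*(-13824) = 82944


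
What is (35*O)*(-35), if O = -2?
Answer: 2450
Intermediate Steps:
(35*O)*(-35) = (35*(-2))*(-35) = -70*(-35) = 2450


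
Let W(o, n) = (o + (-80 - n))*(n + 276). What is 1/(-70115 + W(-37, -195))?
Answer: -1/63797 ≈ -1.5675e-5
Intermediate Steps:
W(o, n) = (276 + n)*(-80 + o - n) (W(o, n) = (-80 + o - n)*(276 + n) = (276 + n)*(-80 + o - n))
1/(-70115 + W(-37, -195)) = 1/(-70115 + (-22080 - 1*(-195)**2 - 356*(-195) + 276*(-37) - 195*(-37))) = 1/(-70115 + (-22080 - 1*38025 + 69420 - 10212 + 7215)) = 1/(-70115 + (-22080 - 38025 + 69420 - 10212 + 7215)) = 1/(-70115 + 6318) = 1/(-63797) = -1/63797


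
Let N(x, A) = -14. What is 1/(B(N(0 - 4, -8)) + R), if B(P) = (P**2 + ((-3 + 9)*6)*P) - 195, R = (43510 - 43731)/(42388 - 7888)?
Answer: -34500/17353721 ≈ -0.0019880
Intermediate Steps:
R = -221/34500 ≈ -0.0064058
B(P) = -195 + P**2 + 36*P (B(P) = (P**2 + (6*6)*P) - 195 = (P**2 + 36*P) - 195 = -195 + P**2 + 36*P)
1/(B(N(0 - 4, -8)) + R) = 1/((-195 + (-14)**2 + 36*(-14)) - 221/34500) = 1/((-195 + 196 - 504) - 221/34500) = 1/(-503 - 221/34500) = 1/(-17353721/34500) = -34500/17353721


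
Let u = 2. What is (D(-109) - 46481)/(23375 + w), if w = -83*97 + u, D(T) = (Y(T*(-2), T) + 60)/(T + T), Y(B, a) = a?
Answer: -10132809/3341068 ≈ -3.0328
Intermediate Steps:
D(T) = (60 + T)/(2*T) (D(T) = (T + 60)/(T + T) = (60 + T)/((2*T)) = (60 + T)*(1/(2*T)) = (60 + T)/(2*T))
w = -8049 (w = -83*97 + 2 = -8051 + 2 = -8049)
(D(-109) - 46481)/(23375 + w) = ((½)*(60 - 109)/(-109) - 46481)/(23375 - 8049) = ((½)*(-1/109)*(-49) - 46481)/15326 = (49/218 - 46481)*(1/15326) = -10132809/218*1/15326 = -10132809/3341068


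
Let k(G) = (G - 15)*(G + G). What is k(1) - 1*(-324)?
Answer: 296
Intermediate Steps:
k(G) = 2*G*(-15 + G) (k(G) = (-15 + G)*(2*G) = 2*G*(-15 + G))
k(1) - 1*(-324) = 2*1*(-15 + 1) - 1*(-324) = 2*1*(-14) + 324 = -28 + 324 = 296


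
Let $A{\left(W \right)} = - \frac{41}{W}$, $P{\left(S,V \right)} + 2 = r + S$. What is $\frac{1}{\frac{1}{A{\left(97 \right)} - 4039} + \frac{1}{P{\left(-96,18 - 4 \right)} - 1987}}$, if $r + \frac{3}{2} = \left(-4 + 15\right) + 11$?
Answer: $- \frac{1617841296}{1184161} \approx -1366.2$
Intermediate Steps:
$r = \frac{41}{2}$ ($r = - \frac{3}{2} + \left(\left(-4 + 15\right) + 11\right) = - \frac{3}{2} + \left(11 + 11\right) = - \frac{3}{2} + 22 = \frac{41}{2} \approx 20.5$)
$P{\left(S,V \right)} = \frac{37}{2} + S$ ($P{\left(S,V \right)} = -2 + \left(\frac{41}{2} + S\right) = \frac{37}{2} + S$)
$\frac{1}{\frac{1}{A{\left(97 \right)} - 4039} + \frac{1}{P{\left(-96,18 - 4 \right)} - 1987}} = \frac{1}{\frac{1}{- \frac{41}{97} - 4039} + \frac{1}{\left(\frac{37}{2} - 96\right) - 1987}} = \frac{1}{\frac{1}{\left(-41\right) \frac{1}{97} - 4039} + \frac{1}{- \frac{155}{2} - 1987}} = \frac{1}{\frac{1}{- \frac{41}{97} - 4039} + \frac{1}{- \frac{4129}{2}}} = \frac{1}{\frac{1}{- \frac{391824}{97}} - \frac{2}{4129}} = \frac{1}{- \frac{97}{391824} - \frac{2}{4129}} = \frac{1}{- \frac{1184161}{1617841296}} = - \frac{1617841296}{1184161}$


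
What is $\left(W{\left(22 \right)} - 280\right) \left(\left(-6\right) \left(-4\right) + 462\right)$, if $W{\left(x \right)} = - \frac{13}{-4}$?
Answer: $- \frac{269001}{2} \approx -1.345 \cdot 10^{5}$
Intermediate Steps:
$W{\left(x \right)} = \frac{13}{4}$ ($W{\left(x \right)} = \left(-13\right) \left(- \frac{1}{4}\right) = \frac{13}{4}$)
$\left(W{\left(22 \right)} - 280\right) \left(\left(-6\right) \left(-4\right) + 462\right) = \left(\frac{13}{4} - 280\right) \left(\left(-6\right) \left(-4\right) + 462\right) = - \frac{1107 \left(24 + 462\right)}{4} = \left(- \frac{1107}{4}\right) 486 = - \frac{269001}{2}$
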